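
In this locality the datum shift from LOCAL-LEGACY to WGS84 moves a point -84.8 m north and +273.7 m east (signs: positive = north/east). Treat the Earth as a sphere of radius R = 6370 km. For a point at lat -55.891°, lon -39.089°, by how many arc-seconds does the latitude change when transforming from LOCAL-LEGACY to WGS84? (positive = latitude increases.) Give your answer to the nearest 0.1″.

On a sphere of radius R, 1 rad of latitude = R, so Δφ = ΔN / R = -84.8 / 6370000 = -1.3312e-05 rad = -2.746″.

Δφ = -2.7″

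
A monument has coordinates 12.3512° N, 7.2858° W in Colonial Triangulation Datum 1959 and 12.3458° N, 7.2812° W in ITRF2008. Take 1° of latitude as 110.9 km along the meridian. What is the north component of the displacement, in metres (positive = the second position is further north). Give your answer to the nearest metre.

Δφ = 12.3458° − 12.3512° = -0.0054°; Δλ = -7.2812° − -7.2858° = +0.0046°.
ΔN = Δφ × 110900 = -598.9 m; ΔE = Δλ × 110900 × cos(12.3512°) = +0.0046 × 110900 × 0.976855 = 498.3 m.

ΔN = -599 m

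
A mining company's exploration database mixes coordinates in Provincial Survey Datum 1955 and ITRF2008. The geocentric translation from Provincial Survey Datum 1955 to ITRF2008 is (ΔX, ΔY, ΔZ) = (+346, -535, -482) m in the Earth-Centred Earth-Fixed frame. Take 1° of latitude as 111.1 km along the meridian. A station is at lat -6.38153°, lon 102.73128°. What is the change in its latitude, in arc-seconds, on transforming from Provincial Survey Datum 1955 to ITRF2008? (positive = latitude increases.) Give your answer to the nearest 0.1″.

sin φ = -0.111149, cos φ = 0.993804, sin λ = 0.975414, cos λ = -0.220379.
North component: ΔN = −sin φ cos λ·ΔX − sin φ sin λ·ΔY + cos φ·ΔZ = −(-0.111149)(-0.220379)(346) − (-0.111149)(0.975414)(-535) + (0.993804)(-482) = -545.49 m.
1° of latitude spans 111100 m, so Δφ = -545.49 / 111100 × 3600 = -17.676″.

Δφ = -17.7″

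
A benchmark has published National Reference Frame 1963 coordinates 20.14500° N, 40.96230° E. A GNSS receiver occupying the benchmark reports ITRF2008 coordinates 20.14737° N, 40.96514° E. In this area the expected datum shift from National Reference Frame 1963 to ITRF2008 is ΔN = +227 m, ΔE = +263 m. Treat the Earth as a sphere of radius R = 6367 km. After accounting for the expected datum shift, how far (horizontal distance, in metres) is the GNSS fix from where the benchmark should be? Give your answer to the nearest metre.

49 m

Observed coordinate differences: Δφ = +0.00237°, Δλ = +0.00284°.
Converting to metres (1° lat = 111125 m, cos φ = 0.938824): observed ΔN = 263.4 m, observed ΔE = 296.3 m.
Subtracting the expected shift leaves a residual of 263.4 − (227) = 36.4 m north and 296.3 − (263) = 33.3 m east.
Residual distance = √(36.4² + 33.3²) = 49.3 m.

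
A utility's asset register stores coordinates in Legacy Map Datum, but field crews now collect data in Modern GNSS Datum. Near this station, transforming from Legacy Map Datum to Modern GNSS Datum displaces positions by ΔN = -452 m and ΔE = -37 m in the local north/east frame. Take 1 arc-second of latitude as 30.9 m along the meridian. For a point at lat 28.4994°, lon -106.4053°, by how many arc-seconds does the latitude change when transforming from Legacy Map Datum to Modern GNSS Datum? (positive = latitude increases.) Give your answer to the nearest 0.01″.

1″ of latitude = 30.90 m, so Δφ = -452.0 / 30.90 = -14.628″.

Δφ = -14.63″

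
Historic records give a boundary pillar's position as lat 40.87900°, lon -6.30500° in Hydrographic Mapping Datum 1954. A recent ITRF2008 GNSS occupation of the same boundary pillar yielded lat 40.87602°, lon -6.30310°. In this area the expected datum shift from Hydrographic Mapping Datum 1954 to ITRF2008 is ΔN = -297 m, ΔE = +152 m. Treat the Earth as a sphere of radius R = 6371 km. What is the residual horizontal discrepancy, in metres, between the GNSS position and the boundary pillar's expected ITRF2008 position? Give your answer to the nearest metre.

35 m

Observed coordinate differences: Δφ = -0.00298°, Δλ = +0.00190°.
Converting to metres (1° lat = 111195 m, cos φ = 0.756093): observed ΔN = -331.4 m, observed ΔE = 159.7 m.
Subtracting the expected shift leaves a residual of -331.4 − (-297) = -34.4 m north and 159.7 − (152) = 7.7 m east.
Residual distance = √((-34.4)² + 7.7²) = 35.2 m.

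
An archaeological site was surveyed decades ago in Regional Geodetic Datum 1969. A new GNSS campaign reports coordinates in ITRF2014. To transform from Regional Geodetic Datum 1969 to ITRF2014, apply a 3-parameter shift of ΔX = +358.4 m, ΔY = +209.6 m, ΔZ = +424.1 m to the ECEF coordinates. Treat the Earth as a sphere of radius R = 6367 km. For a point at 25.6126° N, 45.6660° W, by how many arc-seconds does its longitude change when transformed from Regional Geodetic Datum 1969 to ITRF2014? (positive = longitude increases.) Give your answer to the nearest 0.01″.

Δλ = 14.47″

sin φ = 0.432284, cos φ = 0.901737, sin λ = -0.715278, cos λ = 0.698840.
East component: ΔE = −sin λ·ΔX + cos λ·ΔY = −(-0.715278)(358.4) + (0.698840)(209.6) = 402.83 m.
1° of latitude spans πR/180 = 111125 m; at latitude φ, 1° of longitude spans that × cos φ = 100205.7 m, so Δλ = 402.83 / 100205.7 × 3600 = 14.472″.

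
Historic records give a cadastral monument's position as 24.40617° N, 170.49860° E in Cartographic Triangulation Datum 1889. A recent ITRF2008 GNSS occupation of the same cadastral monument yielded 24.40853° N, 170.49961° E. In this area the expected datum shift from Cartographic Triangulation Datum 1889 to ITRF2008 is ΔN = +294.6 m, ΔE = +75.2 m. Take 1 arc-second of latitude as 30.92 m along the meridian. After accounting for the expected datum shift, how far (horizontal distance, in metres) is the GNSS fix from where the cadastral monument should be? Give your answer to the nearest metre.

42 m

Observed coordinate differences: Δφ = +0.00236°, Δλ = +0.00101°.
Converting to metres (1° lat = 111312 m, cos φ = 0.910639): observed ΔN = 262.7 m, observed ΔE = 102.4 m.
Subtracting the expected shift leaves a residual of 262.7 − (294.6) = -31.9 m north and 102.4 − (75.2) = 27.2 m east.
Residual distance = √((-31.9)² + 27.2²) = 41.9 m.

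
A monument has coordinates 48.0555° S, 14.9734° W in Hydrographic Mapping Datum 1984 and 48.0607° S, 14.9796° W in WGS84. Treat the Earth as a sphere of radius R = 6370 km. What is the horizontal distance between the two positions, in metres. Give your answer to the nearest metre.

Δφ = -48.0607° − -48.0555° = -0.0052°; Δλ = -14.9796° − -14.9734° = -0.0062°.
1° along a meridian = πR/180 = 111177 m.
ΔN = Δφ × 111177 = -578.1 m; ΔE = Δλ × 111177 × cos(-48.0555°) = -0.0062 × 111177 × 0.668410 = -460.7 m.
Distance = √(ΔE² + ΔN²) = √((-460.7)² + (-578.1)²) = 739.3 m.

739 m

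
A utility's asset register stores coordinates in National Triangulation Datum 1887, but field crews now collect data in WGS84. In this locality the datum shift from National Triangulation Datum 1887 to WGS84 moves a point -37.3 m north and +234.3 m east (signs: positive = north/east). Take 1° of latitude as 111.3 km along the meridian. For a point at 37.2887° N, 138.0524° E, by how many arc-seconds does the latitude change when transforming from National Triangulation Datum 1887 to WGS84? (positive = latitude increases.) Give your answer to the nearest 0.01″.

1° of latitude = 111.3 km, so Δφ = -37.3 / 111300 = -0.0003351° = -1.206″.

Δφ = -1.21″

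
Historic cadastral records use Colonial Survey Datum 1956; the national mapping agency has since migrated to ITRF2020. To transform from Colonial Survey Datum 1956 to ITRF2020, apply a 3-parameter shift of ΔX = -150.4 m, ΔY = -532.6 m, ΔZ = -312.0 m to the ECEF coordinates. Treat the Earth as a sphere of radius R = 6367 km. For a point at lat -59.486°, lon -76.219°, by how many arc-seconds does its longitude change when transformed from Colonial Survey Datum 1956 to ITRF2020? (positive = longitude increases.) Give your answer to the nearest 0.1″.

sin φ = -0.861505, cos φ = 0.507749, sin λ = -0.971213, cos λ = 0.238211.
East component: ΔE = −sin λ·ΔX + cos λ·ΔY = −(-0.971213)(-150.4) + (0.238211)(-532.6) = -272.94 m.
1° of latitude spans πR/180 = 111125 m; at latitude φ, 1° of longitude spans that × cos φ = 56423.7 m, so Δλ = -272.94 / 56423.7 × 3600 = -17.415″.

Δλ = -17.4″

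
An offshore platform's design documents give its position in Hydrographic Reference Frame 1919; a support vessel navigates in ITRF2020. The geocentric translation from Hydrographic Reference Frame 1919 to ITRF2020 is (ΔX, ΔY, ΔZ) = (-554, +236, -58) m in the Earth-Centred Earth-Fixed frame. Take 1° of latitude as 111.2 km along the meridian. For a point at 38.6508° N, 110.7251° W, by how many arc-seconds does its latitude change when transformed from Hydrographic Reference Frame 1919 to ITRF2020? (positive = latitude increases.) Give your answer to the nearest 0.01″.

sin φ = 0.624572, cos φ = 0.780967, sin λ = -0.935289, cos λ = -0.353885.
North component: ΔN = −sin φ cos λ·ΔX − sin φ sin λ·ΔY + cos φ·ΔZ = −(0.624572)(-0.353885)(-554) − (0.624572)(-0.935289)(236) + (0.780967)(-58) = -29.88 m.
1° of latitude spans 111200 m, so Δφ = -29.88 / 111200 × 3600 = -0.967″.

Δφ = -0.97″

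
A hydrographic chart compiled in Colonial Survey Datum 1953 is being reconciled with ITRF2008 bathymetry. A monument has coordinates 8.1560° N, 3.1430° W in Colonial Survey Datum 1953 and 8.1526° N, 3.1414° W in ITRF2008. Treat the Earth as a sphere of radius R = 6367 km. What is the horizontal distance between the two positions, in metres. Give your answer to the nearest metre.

Δφ = 8.1526° − 8.1560° = -0.0034°; Δλ = -3.1414° − -3.1430° = +0.0016°.
1° along a meridian = πR/180 = 111125 m.
ΔN = Δφ × 111125 = -377.8 m; ΔE = Δλ × 111125 × cos(8.1560°) = +0.0016 × 111125 × 0.989885 = 176.0 m.
Distance = √(ΔE² + ΔN²) = √(176.0² + (-377.8)²) = 416.8 m.

417 m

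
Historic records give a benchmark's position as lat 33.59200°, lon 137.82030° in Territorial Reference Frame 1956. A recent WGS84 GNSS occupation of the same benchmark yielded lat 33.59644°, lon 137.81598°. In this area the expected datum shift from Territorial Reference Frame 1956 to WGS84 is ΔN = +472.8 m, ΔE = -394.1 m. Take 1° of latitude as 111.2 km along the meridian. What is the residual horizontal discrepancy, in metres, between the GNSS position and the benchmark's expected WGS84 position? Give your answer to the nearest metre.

Observed coordinate differences: Δφ = +0.00444°, Δλ = -0.00432°.
Converting to metres (1° lat = 111200 m, cos φ = 0.832999): observed ΔN = 493.7 m, observed ΔE = -400.2 m.
Subtracting the expected shift leaves a residual of 493.7 − (472.8) = 20.9 m north and -400.2 − (-394.1) = -6.1 m east.
Residual distance = √(20.9² + (-6.1)²) = 21.8 m.

22 m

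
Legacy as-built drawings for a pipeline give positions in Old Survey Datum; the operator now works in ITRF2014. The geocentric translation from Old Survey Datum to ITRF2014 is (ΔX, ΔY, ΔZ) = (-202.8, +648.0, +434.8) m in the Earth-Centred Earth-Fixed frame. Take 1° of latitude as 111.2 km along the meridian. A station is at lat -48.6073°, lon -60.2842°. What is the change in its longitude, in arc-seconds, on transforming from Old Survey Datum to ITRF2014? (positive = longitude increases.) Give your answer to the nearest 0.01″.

sin φ = -0.750195, cos φ = 0.661216, sin λ = -0.868495, cos λ = 0.495698.
East component: ΔE = −sin λ·ΔX + cos λ·ΔY = −(-0.868495)(-202.8) + (0.495698)(648.0) = 145.08 m.
1° of latitude spans 111200 m; at latitude φ, 1° of longitude spans that × cos φ = 73527.3 m, so Δλ = 145.08 / 73527.3 × 3600 = 7.103″.

Δλ = 7.10″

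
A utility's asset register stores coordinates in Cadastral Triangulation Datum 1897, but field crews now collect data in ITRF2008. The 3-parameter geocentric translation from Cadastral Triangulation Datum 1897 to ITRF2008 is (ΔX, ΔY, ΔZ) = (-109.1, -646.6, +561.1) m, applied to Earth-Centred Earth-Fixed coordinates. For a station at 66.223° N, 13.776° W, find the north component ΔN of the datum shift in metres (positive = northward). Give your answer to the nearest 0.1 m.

ΔN = 182.3 m

At φ = 66.223°, λ = -13.776°: sin φ = 0.915122, cos φ = 0.403178, sin λ = -0.238127, cos λ = 0.971234.
ΔN = −sin φ cos λ·ΔX − sin φ sin λ·ΔY + cos φ·ΔZ = −(0.915122)(0.971234)(-109.1) − (0.915122)(-0.238127)(-646.6) + (0.403178)(561.1) = 182.29 m.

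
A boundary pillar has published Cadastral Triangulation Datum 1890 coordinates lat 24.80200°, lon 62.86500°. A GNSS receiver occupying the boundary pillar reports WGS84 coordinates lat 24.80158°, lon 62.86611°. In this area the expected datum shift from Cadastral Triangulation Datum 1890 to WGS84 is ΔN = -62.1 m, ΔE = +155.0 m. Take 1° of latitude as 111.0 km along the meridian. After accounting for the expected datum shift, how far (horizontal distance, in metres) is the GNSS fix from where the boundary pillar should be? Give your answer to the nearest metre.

Observed coordinate differences: Δφ = -0.00042°, Δλ = +0.00111°.
Converting to metres (1° lat = 111000 m, cos φ = 0.907763): observed ΔN = -46.6 m, observed ΔE = 111.8 m.
Subtracting the expected shift leaves a residual of -46.6 − (-62.1) = 15.5 m north and 111.8 − (155.0) = -43.2 m east.
Residual distance = √(15.5² + (-43.2)²) = 45.8 m.

46 m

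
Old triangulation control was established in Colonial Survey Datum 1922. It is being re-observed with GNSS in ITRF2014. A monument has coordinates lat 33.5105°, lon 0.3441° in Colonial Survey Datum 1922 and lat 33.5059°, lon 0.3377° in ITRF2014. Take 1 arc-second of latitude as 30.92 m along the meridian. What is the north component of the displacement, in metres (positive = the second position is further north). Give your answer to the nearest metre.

Δφ = 33.5059° − 33.5105° = -0.0046°; Δλ = 0.3377° − 0.3441° = -0.0064°.
1° of latitude = 3600 × 30.92 = 111312 m.
ΔN = Δφ × 111312 = -512.0 m; ΔE = Δλ × 111312 × cos(33.5105°) = -0.0064 × 111312 × 0.833785 = -594.0 m.

ΔN = -512 m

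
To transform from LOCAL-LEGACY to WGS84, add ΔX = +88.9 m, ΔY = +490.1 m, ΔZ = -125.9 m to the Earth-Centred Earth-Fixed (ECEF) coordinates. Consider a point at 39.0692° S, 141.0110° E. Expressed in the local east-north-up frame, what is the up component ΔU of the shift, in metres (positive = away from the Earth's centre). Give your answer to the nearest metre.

At φ = -39.0692°, λ = 141.0110°: sin φ = -0.630259, cos φ = 0.776385, sin λ = 0.629171, cos λ = -0.777267.
ΔU = cos φ cos λ·ΔX + cos φ sin λ·ΔY + sin φ·ΔZ = (0.776385)(-0.777267)(88.9) + (0.776385)(0.629171)(490.1) + (-0.630259)(-125.9) = 265.11 m.

ΔU = 265 m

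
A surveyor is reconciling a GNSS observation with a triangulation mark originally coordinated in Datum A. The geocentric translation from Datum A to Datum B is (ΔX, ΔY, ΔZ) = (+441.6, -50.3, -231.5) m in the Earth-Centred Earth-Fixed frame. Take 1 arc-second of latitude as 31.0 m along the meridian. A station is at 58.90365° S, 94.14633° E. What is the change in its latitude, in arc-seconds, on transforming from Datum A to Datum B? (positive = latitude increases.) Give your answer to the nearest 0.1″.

sin φ = -0.856300, cos φ = 0.516479, sin λ = 0.997383, cos λ = -0.072304.
North component: ΔN = −sin φ cos λ·ΔX − sin φ sin λ·ΔY + cos φ·ΔZ = −(-0.856300)(-0.072304)(441.6) − (-0.856300)(0.997383)(-50.3) + (0.516479)(-231.5) = -189.87 m.
1° of latitude spans 3600 × 31.00 = 111600 m, so Δφ = -189.87 / 111600 × 3600 = -6.125″.

Δφ = -6.1″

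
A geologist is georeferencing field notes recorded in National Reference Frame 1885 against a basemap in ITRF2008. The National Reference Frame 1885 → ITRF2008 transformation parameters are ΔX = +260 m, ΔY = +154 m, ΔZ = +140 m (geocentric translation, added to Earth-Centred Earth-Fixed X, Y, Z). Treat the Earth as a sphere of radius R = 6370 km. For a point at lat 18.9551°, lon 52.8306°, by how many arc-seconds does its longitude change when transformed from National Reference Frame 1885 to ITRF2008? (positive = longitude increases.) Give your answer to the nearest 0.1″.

sin φ = 0.324827, cos φ = 0.945773, sin λ = 0.796853, cos λ = 0.604174.
East component: ΔE = −sin λ·ΔX + cos λ·ΔY = −(0.796853)(260) + (0.604174)(154) = -114.14 m.
1° of latitude spans πR/180 = 111177 m; at latitude φ, 1° of longitude spans that × cos φ = 105148.7 m, so Δλ = -114.14 / 105148.7 × 3600 = -3.908″.

Δλ = -3.9″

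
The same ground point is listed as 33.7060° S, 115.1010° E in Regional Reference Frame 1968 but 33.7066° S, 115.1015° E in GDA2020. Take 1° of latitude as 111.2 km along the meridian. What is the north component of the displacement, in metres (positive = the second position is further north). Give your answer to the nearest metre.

ΔN = -67 m

Δφ = -33.7066° − -33.7060° = -0.0006°; Δλ = 115.1015° − 115.1010° = +0.0005°.
ΔN = Δφ × 111200 = -66.7 m; ΔE = Δλ × 111200 × cos(-33.7060°) = +0.0005 × 111200 × 0.831896 = 46.3 m.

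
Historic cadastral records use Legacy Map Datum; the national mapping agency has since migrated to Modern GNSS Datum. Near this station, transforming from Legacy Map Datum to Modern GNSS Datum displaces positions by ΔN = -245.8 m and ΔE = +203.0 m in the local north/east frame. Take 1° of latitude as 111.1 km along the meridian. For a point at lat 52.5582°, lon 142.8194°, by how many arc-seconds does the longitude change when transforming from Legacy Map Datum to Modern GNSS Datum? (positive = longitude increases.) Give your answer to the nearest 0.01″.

At latitude 52.5582°, cos φ = 0.607955.
1° of longitude at this latitude = 111.1 × cos φ = 67.54 km, so Δλ = 203.0 / 67543.8 = 0.0030055° = 10.820″.

Δλ = 10.82″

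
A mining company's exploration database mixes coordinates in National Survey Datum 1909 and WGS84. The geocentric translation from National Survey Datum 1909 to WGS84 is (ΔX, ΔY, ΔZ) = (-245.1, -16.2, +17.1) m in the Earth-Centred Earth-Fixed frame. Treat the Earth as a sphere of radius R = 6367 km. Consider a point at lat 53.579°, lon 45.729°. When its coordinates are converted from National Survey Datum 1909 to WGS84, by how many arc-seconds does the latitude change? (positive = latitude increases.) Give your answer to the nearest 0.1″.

sin φ = 0.804676, cos φ = 0.593714, sin λ = 0.716046, cos λ = 0.698053.
North component: ΔN = −sin φ cos λ·ΔX − sin φ sin λ·ΔY + cos φ·ΔZ = −(0.804676)(0.698053)(-245.1) − (0.804676)(0.716046)(-16.2) + (0.593714)(17.1) = 157.16 m.
1° of latitude spans πR/180 = 111125 m, so Δφ = 157.16 / 111125 × 3600 = 5.091″.

Δφ = 5.1″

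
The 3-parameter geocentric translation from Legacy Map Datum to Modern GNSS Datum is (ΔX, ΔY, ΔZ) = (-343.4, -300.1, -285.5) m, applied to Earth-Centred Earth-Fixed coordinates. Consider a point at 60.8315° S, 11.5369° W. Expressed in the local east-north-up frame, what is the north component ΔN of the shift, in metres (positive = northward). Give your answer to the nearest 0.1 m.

ΔN = -380.5 m

At φ = -60.8315°, λ = -11.5369°: sin φ = -0.873190, cos φ = 0.487380, sin λ = -0.199999, cos λ = 0.979796.
ΔN = −sin φ cos λ·ΔX − sin φ sin λ·ΔY + cos φ·ΔZ = −(-0.873190)(0.979796)(-343.4) − (-0.873190)(-0.199999)(-300.1) + (0.487380)(-285.5) = -380.53 m.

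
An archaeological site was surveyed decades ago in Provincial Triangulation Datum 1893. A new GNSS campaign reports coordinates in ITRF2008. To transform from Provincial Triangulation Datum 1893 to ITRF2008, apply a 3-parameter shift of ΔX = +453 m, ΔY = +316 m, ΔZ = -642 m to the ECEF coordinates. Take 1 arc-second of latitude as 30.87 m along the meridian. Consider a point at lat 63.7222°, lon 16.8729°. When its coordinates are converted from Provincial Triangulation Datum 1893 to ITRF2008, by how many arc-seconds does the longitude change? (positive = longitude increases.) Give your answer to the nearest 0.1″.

Δλ = 12.5″

sin φ = 0.896658, cos φ = 0.442724, sin λ = 0.290250, cos λ = 0.956951.
East component: ΔE = −sin λ·ΔX + cos λ·ΔY = −(0.290250)(453) + (0.956951)(316) = 170.91 m.
1° of latitude spans 3600 × 30.87 = 111132 m; at latitude φ, 1° of longitude spans that × cos φ = 49200.8 m, so Δλ = 170.91 / 49200.8 × 3600 = 12.506″.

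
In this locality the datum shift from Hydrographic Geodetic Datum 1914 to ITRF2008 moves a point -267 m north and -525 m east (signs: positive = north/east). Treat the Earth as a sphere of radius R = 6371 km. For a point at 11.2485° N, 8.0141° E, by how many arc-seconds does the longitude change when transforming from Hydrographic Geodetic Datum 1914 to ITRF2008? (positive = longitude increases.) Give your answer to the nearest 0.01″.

Δλ = -17.33″

At latitude 11.2485°, cos φ = 0.980790.
One radian of longitude at latitude φ spans R cos φ, so Δλ = ΔE / (R cos φ) = -525.0 / (6371000 × 0.980790) = -8.4019e-05 rad = -17.330″.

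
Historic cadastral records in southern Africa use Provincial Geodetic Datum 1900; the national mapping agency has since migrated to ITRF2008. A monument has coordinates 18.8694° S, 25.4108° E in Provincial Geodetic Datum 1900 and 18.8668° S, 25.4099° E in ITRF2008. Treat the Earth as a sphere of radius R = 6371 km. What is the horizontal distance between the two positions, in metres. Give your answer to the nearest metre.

304 m

Δφ = -18.8668° − -18.8694° = +0.0026°; Δλ = 25.4099° − 25.4108° = -0.0009°.
1° along a meridian = πR/180 = 111195 m.
ΔN = Δφ × 111195 = 289.1 m; ΔE = Δλ × 111195 × cos(-18.8694°) = -0.0009 × 111195 × 0.946258 = -94.7 m.
Distance = √(ΔE² + ΔN²) = √((-94.7)² + 289.1²) = 304.2 m.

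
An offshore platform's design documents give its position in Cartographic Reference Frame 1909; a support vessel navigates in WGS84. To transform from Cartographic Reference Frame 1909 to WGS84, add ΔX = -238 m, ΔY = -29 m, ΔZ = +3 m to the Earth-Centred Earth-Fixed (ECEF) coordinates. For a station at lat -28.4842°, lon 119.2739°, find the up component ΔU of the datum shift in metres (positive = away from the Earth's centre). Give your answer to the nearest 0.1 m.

The local up (radial) axis is (cos φ cos λ, cos φ sin λ, sin φ), giving ΔU = 102.291 − 22.234 − 1.431 = 78.63 m.

ΔU = 78.6 m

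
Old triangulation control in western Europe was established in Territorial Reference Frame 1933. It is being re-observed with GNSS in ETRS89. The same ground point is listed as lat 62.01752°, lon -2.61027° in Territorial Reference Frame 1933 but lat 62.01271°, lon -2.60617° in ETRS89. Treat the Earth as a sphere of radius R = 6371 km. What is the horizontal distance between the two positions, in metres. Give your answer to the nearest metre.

576 m

Δφ = 62.01271° − 62.01752° = -0.00481°; Δλ = -2.60617° − -2.61027° = +0.00410°.
1° along a meridian = πR/180 = 111195 m.
ΔN = Δφ × 111195 = -534.8 m; ΔE = Δλ × 111195 × cos(62.01752°) = +0.00410 × 111195 × 0.469202 = 213.9 m.
Distance = √(ΔE² + ΔN²) = √(213.9² + (-534.8)²) = 576.0 m.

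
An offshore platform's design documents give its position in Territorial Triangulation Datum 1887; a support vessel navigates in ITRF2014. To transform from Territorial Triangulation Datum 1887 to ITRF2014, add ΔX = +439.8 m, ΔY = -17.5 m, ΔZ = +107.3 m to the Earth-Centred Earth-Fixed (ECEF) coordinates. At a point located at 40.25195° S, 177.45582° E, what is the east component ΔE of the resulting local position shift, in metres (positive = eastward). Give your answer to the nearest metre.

ΔE = -2 m

The local east axis at (φ, λ) is (−sin λ, cos λ, 0), so ΔE = −sin(177.45582°)·439.8 + cos(177.45582°)·(-17.5) = -2.04 m.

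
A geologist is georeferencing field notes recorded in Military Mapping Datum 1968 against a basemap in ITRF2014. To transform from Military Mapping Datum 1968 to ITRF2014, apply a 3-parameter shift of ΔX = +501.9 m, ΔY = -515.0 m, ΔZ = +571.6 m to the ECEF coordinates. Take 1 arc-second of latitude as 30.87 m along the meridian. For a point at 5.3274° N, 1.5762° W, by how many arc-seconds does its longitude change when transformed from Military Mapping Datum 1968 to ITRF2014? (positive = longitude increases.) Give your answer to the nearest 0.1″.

Δλ = -16.3″

sin φ = 0.092847, cos φ = 0.995680, sin λ = -0.027506, cos λ = 0.999622.
East component: ΔE = −sin λ·ΔX + cos λ·ΔY = −(-0.027506)(501.9) + (0.999622)(-515.0) = -501.00 m.
1° of latitude spans 3600 × 30.87 = 111132 m; at latitude φ, 1° of longitude spans that × cos φ = 110652.0 m, so Δλ = -501.00 / 110652.0 × 3600 = -16.300″.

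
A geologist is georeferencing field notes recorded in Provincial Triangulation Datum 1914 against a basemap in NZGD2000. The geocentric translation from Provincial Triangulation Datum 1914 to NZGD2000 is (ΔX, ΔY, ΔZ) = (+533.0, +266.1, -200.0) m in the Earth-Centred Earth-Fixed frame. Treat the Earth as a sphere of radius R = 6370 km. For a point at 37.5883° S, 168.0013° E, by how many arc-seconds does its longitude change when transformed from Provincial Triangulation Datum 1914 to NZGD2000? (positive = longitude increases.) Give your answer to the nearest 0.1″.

Δλ = -15.2″

sin φ = -0.609983, cos φ = 0.792414, sin λ = 0.207889, cos λ = -0.978152.
East component: ΔE = −sin λ·ΔX + cos λ·ΔY = −(0.207889)(533.0) + (-0.978152)(266.1) = -371.09 m.
1° of latitude spans πR/180 = 111177 m; at latitude φ, 1° of longitude spans that × cos φ = 88098.6 m, so Δλ = -371.09 / 88098.6 × 3600 = -15.164″.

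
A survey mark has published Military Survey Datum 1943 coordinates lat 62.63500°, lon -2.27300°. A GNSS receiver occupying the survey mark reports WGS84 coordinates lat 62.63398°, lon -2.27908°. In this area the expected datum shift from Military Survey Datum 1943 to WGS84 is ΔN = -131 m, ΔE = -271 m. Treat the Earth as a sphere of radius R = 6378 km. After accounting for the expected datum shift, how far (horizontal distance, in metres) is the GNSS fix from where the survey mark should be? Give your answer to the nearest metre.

Observed coordinate differences: Δφ = -0.00102°, Δλ = -0.00608°.
Converting to metres (1° lat = 111317 m, cos φ = 0.459657): observed ΔN = -113.5 m, observed ΔE = -311.1 m.
Subtracting the expected shift leaves a residual of -113.5 − (-131) = 17.5 m north and -311.1 − (-271) = -40.1 m east.
Residual distance = √(17.5² + (-40.1)²) = 43.7 m.

44 m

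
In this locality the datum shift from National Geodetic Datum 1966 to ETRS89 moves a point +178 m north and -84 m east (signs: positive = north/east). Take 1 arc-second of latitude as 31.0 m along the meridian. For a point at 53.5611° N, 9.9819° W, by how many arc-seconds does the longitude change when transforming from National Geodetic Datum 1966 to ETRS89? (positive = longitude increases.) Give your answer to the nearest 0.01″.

Δλ = -4.56″

At latitude 53.5611°, cos φ = 0.593965.
1″ of longitude at this latitude = 31.00 × cos φ = 18.4129 m, so Δλ = -84.0 / 18.4129 = -4.562″.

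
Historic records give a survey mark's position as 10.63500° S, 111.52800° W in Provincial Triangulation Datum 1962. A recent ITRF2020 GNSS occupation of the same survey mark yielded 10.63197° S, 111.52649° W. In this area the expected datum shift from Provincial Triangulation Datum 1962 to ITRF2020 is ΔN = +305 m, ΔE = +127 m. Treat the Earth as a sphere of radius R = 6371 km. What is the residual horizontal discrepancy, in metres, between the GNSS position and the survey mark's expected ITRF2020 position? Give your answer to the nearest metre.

50 m

Observed coordinate differences: Δφ = +0.00303°, Δλ = +0.00151°.
Converting to metres (1° lat = 111195 m, cos φ = 0.982823): observed ΔN = 336.9 m, observed ΔE = 165.0 m.
Subtracting the expected shift leaves a residual of 336.9 − (305) = 31.9 m north and 165.0 − (127) = 38.0 m east.
Residual distance = √(31.9² + 38.0²) = 49.6 m.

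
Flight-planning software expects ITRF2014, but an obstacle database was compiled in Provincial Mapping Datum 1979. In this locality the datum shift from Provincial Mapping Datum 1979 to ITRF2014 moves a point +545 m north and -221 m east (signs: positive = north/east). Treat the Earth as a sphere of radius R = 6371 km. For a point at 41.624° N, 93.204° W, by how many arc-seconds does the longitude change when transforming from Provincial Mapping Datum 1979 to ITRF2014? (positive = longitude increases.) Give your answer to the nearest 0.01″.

At latitude 41.624°, cos φ = 0.747520.
One radian of longitude at latitude φ spans R cos φ, so Δλ = ΔE / (R cos φ) = -221.0 / (6371000 × 0.747520) = -4.6405e-05 rad = -9.572″.

Δλ = -9.57″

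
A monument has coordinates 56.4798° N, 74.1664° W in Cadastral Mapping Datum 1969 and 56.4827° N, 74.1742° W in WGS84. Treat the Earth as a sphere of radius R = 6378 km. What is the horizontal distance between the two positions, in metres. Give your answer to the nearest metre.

578 m

Δφ = 56.4827° − 56.4798° = +0.0029°; Δλ = -74.1742° − -74.1664° = -0.0078°.
1° along a meridian = πR/180 = 111317 m.
ΔN = Δφ × 111317 = 322.8 m; ΔE = Δλ × 111317 × cos(56.4798°) = -0.0078 × 111317 × 0.552231 = -479.5 m.
Distance = √(ΔE² + ΔN²) = √((-479.5)² + 322.8²) = 578.0 m.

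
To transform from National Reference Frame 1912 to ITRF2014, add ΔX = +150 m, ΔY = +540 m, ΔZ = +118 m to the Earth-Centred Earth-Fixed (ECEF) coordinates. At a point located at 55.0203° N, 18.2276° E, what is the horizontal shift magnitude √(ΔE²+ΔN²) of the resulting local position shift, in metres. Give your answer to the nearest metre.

At φ = 55.0203°, λ = 18.2276°: sin φ = 0.819355, cos φ = 0.573286, sin λ = 0.312792, cos λ = 0.949821.
ΔE = −sin λ·ΔX + cos λ·ΔY = −(0.312792)·(150) + (0.949821)·(540) = 465.98 m.
ΔN = −sin φ cos λ·ΔX − sin φ sin λ·ΔY + cos φ·ΔZ = −(0.819355)(0.949821)(150) − (0.819355)(0.312792)(540) + (0.573286)(118) = -187.48 m.
Horizontal magnitude = √(ΔE² + ΔN²) = √(465.98² + (-187.48)²) = 502.29 m.

502 m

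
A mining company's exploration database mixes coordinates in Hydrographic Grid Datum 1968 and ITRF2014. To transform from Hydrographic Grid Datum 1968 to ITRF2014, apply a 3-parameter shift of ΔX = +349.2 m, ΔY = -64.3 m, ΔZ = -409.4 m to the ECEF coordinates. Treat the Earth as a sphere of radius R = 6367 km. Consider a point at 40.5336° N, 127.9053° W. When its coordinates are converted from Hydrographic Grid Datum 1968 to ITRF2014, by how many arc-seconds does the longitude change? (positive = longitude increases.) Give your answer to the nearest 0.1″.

sin φ = 0.649894, cos φ = 0.760025, sin λ = -0.789027, cos λ = -0.614358.
East component: ΔE = −sin λ·ΔX + cos λ·ΔY = −(-0.789027)(349.2) + (-0.614358)(-64.3) = 315.03 m.
1° of latitude spans πR/180 = 111125 m; at latitude φ, 1° of longitude spans that × cos φ = 84457.9 m, so Δλ = 315.03 / 84457.9 × 3600 = 13.428″.

Δλ = 13.4″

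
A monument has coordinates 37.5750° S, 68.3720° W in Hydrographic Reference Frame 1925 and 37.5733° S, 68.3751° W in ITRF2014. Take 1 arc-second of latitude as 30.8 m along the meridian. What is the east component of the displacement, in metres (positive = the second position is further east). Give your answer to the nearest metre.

Δφ = -37.5733° − -37.5750° = +0.0017°; Δλ = -68.3751° − -68.3720° = -0.0031°.
1° of latitude = 3600 × 30.80 = 110880 m.
ΔN = Δφ × 110880 = 188.5 m; ΔE = Δλ × 110880 × cos(-37.5750°) = -0.0031 × 110880 × 0.792556 = -272.4 m.

ΔE = -272 m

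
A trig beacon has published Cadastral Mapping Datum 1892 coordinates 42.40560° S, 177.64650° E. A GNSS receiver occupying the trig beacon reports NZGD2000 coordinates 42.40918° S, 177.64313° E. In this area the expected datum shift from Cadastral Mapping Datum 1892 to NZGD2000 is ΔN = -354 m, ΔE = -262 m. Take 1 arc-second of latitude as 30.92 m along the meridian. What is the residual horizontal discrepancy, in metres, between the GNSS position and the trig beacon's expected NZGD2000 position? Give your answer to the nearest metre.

Observed coordinate differences: Δφ = -0.00358°, Δλ = -0.00337°.
Converting to metres (1° lat = 111312 m, cos φ = 0.738389): observed ΔN = -398.5 m, observed ΔE = -277.0 m.
Subtracting the expected shift leaves a residual of -398.5 − (-354) = -44.5 m north and -277.0 − (-262) = -15.0 m east.
Residual distance = √((-44.5)² + (-15.0)²) = 47.0 m.

47 m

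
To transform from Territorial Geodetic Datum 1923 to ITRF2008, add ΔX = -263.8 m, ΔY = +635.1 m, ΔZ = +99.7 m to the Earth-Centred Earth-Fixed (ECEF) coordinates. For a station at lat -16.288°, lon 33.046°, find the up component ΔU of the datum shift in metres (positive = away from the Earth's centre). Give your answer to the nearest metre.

At φ = -16.288°, λ = 33.046°: sin φ = -0.280466, cos φ = 0.959864, sin λ = 0.545312, cos λ = 0.838233.
ΔU = cos φ cos λ·ΔX + cos φ sin λ·ΔY + sin φ·ΔZ = (0.959864)(0.838233)(-263.8) + (0.959864)(0.545312)(635.1) + (-0.280466)(99.7) = 92.21 m.

ΔU = 92 m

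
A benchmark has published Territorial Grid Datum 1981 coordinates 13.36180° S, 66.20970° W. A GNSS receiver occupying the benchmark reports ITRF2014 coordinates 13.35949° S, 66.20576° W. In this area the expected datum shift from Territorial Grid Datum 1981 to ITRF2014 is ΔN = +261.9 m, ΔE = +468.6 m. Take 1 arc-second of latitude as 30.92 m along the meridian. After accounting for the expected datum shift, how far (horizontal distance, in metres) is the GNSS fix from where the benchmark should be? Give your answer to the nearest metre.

Observed coordinate differences: Δφ = +0.00231°, Δλ = +0.00394°.
Converting to metres (1° lat = 111312 m, cos φ = 0.972930): observed ΔN = 257.1 m, observed ΔE = 426.7 m.
Subtracting the expected shift leaves a residual of 257.1 − (261.9) = -4.8 m north and 426.7 − (468.6) = -41.9 m east.
Residual distance = √((-4.8)² + (-41.9)²) = 42.2 m.

42 m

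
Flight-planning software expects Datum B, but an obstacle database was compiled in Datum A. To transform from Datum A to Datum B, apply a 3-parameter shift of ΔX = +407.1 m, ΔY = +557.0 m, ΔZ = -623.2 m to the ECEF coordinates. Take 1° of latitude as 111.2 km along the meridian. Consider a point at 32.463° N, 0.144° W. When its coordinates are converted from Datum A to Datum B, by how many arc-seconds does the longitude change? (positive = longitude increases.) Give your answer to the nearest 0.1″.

Δλ = 21.4″

sin φ = 0.536755, cos φ = 0.843738, sin λ = -0.002513, cos λ = 0.999997.
East component: ΔE = −sin λ·ΔX + cos λ·ΔY = −(-0.002513)(407.1) + (0.999997)(557.0) = 558.02 m.
1° of latitude spans 111200 m; at latitude φ, 1° of longitude spans that × cos φ = 93823.7 m, so Δλ = 558.02 / 93823.7 × 3600 = 21.411″.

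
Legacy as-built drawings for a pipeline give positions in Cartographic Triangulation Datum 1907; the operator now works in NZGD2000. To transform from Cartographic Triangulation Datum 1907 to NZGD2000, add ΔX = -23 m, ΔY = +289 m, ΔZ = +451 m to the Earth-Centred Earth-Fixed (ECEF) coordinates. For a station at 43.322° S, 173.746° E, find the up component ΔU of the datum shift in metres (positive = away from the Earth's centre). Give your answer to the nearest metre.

At φ = -43.322°, λ = 173.746°: sin φ = -0.686098, cos φ = 0.727509, sin λ = 0.108936, cos λ = -0.994049.
ΔU = cos φ cos λ·ΔX + cos φ sin λ·ΔY + sin φ·ΔZ = (0.727509)(-0.994049)(-23) + (0.727509)(0.108936)(289) + (-0.686098)(451) = -269.89 m.

ΔU = -270 m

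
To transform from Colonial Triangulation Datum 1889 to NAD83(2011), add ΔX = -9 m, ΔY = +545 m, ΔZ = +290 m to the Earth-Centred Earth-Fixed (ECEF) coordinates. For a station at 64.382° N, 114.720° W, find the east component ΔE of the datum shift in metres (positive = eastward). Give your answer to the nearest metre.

The local east axis at (φ, λ) is (−sin λ, cos λ, 0), so ΔE = −sin(-114.720°)·(-9) + cos(-114.720°)·545 = -236.09 m.

ΔE = -236 m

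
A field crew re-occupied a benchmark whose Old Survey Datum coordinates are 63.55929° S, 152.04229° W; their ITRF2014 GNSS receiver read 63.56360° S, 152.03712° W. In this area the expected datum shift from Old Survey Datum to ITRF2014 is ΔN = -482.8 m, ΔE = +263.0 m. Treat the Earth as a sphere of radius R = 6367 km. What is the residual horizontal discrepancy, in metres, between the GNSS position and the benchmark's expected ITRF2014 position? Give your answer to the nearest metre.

Observed coordinate differences: Δφ = -0.00431°, Δλ = +0.00517°.
Converting to metres (1° lat = 111125 m, cos φ = 0.445271): observed ΔN = -478.9 m, observed ΔE = 255.8 m.
Subtracting the expected shift leaves a residual of -478.9 − (-482.8) = 3.9 m north and 255.8 − (263.0) = -7.2 m east.
Residual distance = √(3.9² + (-7.2)²) = 8.2 m.

8 m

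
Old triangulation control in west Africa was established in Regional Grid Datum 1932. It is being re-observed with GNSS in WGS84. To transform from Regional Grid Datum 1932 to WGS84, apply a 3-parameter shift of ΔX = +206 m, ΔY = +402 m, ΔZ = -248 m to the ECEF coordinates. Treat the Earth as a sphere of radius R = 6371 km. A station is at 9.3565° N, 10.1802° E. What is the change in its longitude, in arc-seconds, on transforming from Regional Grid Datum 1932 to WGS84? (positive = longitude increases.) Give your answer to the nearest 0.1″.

Δλ = 11.8″

sin φ = 0.162577, cos φ = 0.986696, sin λ = 0.176745, cos λ = 0.984257.
East component: ΔE = −sin λ·ΔX + cos λ·ΔY = −(0.176745)(206) + (0.984257)(402) = 359.26 m.
1° of latitude spans πR/180 = 111195 m; at latitude φ, 1° of longitude spans that × cos φ = 109715.6 m, so Δλ = 359.26 / 109715.6 × 3600 = 11.788″.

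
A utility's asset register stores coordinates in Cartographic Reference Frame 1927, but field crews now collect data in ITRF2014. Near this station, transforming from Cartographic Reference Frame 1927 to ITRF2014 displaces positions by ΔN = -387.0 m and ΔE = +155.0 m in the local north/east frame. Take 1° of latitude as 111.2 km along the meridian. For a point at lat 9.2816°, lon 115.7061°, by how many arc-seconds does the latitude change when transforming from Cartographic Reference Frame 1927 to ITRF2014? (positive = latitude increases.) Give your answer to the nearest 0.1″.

Δφ = -12.5″

1° of latitude = 111.2 km, so Δφ = -387.0 / 111200 = -0.0034802° = -12.529″.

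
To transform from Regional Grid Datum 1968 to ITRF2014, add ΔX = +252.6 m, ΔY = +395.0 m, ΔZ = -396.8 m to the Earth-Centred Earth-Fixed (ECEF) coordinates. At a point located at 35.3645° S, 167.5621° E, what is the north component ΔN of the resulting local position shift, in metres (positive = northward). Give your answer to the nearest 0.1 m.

ΔN = -417.1 m

At φ = -35.3645°, λ = 167.5621°: sin φ = -0.578776, cos φ = 0.815487, sin λ = 0.215381, cos λ = -0.976530.
ΔN = −sin φ cos λ·ΔX − sin φ sin λ·ΔY + cos φ·ΔZ = −(-0.578776)(-0.976530)(252.6) − (-0.578776)(0.215381)(395.0) + (0.815487)(-396.8) = -417.11 m.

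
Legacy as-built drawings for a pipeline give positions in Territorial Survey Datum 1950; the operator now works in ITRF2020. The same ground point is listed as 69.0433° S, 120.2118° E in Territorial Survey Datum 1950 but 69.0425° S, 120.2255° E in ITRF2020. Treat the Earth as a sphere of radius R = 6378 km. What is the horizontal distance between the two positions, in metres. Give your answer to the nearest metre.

Δφ = -69.0425° − -69.0433° = +0.0008°; Δλ = 120.2255° − 120.2118° = +0.0137°.
1° along a meridian = πR/180 = 111317 m.
ΔN = Δφ × 111317 = 89.1 m; ΔE = Δλ × 111317 × cos(-69.0433°) = +0.0137 × 111317 × 0.357662 = 545.5 m.
Distance = √(ΔE² + ΔN²) = √(545.5² + 89.1²) = 552.7 m.

553 m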